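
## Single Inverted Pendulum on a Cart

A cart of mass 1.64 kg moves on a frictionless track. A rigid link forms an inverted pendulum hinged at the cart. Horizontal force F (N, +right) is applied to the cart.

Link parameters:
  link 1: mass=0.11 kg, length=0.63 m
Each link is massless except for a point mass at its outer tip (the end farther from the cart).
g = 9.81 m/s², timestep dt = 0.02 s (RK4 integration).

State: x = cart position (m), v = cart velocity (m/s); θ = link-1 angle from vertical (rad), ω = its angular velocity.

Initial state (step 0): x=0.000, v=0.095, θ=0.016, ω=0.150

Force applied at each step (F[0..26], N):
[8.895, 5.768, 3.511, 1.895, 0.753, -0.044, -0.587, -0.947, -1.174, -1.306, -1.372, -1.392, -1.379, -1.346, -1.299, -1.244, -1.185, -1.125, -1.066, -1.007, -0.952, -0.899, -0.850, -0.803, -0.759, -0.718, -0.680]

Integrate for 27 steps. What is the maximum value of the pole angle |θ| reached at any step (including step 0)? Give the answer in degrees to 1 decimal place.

Answer: 1.8°

Derivation:
apply F[0]=+8.895 → step 1: x=0.003, v=0.203, θ=0.017, ω=-0.017
apply F[1]=+5.768 → step 2: x=0.008, v=0.273, θ=0.016, ω=-0.123
apply F[2]=+3.511 → step 3: x=0.014, v=0.316, θ=0.013, ω=-0.186
apply F[3]=+1.895 → step 4: x=0.020, v=0.339, θ=0.009, ω=-0.219
apply F[4]=+0.753 → step 5: x=0.027, v=0.348, θ=0.004, ω=-0.231
apply F[5]=-0.044 → step 6: x=0.034, v=0.347, θ=-0.000, ω=-0.230
apply F[6]=-0.587 → step 7: x=0.041, v=0.340, θ=-0.005, ω=-0.219
apply F[7]=-0.947 → step 8: x=0.048, v=0.329, θ=-0.009, ω=-0.203
apply F[8]=-1.174 → step 9: x=0.054, v=0.315, θ=-0.013, ω=-0.184
apply F[9]=-1.306 → step 10: x=0.060, v=0.299, θ=-0.016, ω=-0.164
apply F[10]=-1.372 → step 11: x=0.066, v=0.283, θ=-0.019, ω=-0.143
apply F[11]=-1.392 → step 12: x=0.071, v=0.266, θ=-0.022, ω=-0.123
apply F[12]=-1.379 → step 13: x=0.077, v=0.249, θ=-0.024, ω=-0.104
apply F[13]=-1.346 → step 14: x=0.081, v=0.233, θ=-0.026, ω=-0.086
apply F[14]=-1.299 → step 15: x=0.086, v=0.218, θ=-0.028, ω=-0.070
apply F[15]=-1.244 → step 16: x=0.090, v=0.203, θ=-0.029, ω=-0.056
apply F[16]=-1.185 → step 17: x=0.094, v=0.189, θ=-0.030, ω=-0.042
apply F[17]=-1.125 → step 18: x=0.098, v=0.176, θ=-0.031, ω=-0.031
apply F[18]=-1.066 → step 19: x=0.101, v=0.163, θ=-0.031, ω=-0.020
apply F[19]=-1.007 → step 20: x=0.104, v=0.151, θ=-0.032, ω=-0.011
apply F[20]=-0.952 → step 21: x=0.107, v=0.140, θ=-0.032, ω=-0.004
apply F[21]=-0.899 → step 22: x=0.110, v=0.129, θ=-0.032, ω=0.003
apply F[22]=-0.850 → step 23: x=0.112, v=0.119, θ=-0.032, ω=0.009
apply F[23]=-0.803 → step 24: x=0.115, v=0.110, θ=-0.031, ω=0.014
apply F[24]=-0.759 → step 25: x=0.117, v=0.101, θ=-0.031, ω=0.019
apply F[25]=-0.718 → step 26: x=0.119, v=0.093, θ=-0.031, ω=0.022
apply F[26]=-0.680 → step 27: x=0.120, v=0.085, θ=-0.030, ω=0.025
Max |angle| over trajectory = 0.032 rad = 1.8°.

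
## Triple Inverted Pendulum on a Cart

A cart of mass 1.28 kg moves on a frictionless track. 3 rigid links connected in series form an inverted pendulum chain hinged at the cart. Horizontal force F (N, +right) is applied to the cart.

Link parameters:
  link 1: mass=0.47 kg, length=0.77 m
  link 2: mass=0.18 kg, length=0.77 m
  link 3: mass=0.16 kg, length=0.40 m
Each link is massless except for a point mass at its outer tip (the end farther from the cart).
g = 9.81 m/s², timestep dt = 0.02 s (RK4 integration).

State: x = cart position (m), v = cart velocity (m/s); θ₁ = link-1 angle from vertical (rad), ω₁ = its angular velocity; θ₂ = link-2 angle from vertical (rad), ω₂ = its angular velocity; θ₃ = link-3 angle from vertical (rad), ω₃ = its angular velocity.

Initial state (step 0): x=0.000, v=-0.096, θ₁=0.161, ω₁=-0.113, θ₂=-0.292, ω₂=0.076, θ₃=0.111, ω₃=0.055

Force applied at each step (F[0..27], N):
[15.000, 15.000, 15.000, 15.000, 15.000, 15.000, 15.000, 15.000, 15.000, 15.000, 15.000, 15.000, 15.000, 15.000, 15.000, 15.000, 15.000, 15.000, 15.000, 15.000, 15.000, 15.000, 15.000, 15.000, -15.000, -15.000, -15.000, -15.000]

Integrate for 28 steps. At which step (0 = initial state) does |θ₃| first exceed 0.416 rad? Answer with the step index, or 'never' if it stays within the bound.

Answer: 11

Derivation:
apply F[0]=+15.000 → step 1: x=0.000, v=0.119, θ₁=0.157, ω₁=-0.283, θ₂=-0.293, ω₂=-0.179, θ₃=0.115, ω₃=0.353
apply F[1]=+15.000 → step 2: x=0.005, v=0.335, θ₁=0.150, ω₁=-0.457, θ₂=-0.299, ω₂=-0.429, θ₃=0.125, ω₃=0.650
apply F[2]=+15.000 → step 3: x=0.014, v=0.553, θ₁=0.139, ω₁=-0.640, θ₂=-0.310, ω₂=-0.672, θ₃=0.141, ω₃=0.946
apply F[3]=+15.000 → step 4: x=0.027, v=0.772, θ₁=0.124, ω₁=-0.834, θ₂=-0.326, ω₂=-0.904, θ₃=0.163, ω₃=1.237
apply F[4]=+15.000 → step 5: x=0.045, v=0.995, θ₁=0.105, ω₁=-1.041, θ₂=-0.346, ω₂=-1.121, θ₃=0.190, ω₃=1.518
apply F[5]=+15.000 → step 6: x=0.067, v=1.220, θ₁=0.082, ω₁=-1.266, θ₂=-0.371, ω₂=-1.318, θ₃=0.224, ω₃=1.780
apply F[6]=+15.000 → step 7: x=0.093, v=1.448, θ₁=0.055, ω₁=-1.510, θ₂=-0.399, ω₂=-1.488, θ₃=0.262, ω₃=2.014
apply F[7]=+15.000 → step 8: x=0.125, v=1.680, θ₁=0.022, ω₁=-1.774, θ₂=-0.430, ω₂=-1.627, θ₃=0.304, ω₃=2.208
apply F[8]=+15.000 → step 9: x=0.161, v=1.914, θ₁=-0.017, ω₁=-2.059, θ₂=-0.464, ω₂=-1.730, θ₃=0.349, ω₃=2.352
apply F[9]=+15.000 → step 10: x=0.201, v=2.150, θ₁=-0.061, ω₁=-2.366, θ₂=-0.499, ω₂=-1.793, θ₃=0.397, ω₃=2.436
apply F[10]=+15.000 → step 11: x=0.247, v=2.387, θ₁=-0.111, ω₁=-2.692, θ₂=-0.535, ω₂=-1.814, θ₃=0.446, ω₃=2.449
apply F[11]=+15.000 → step 12: x=0.297, v=2.622, θ₁=-0.169, ω₁=-3.037, θ₂=-0.571, ω₂=-1.794, θ₃=0.495, ω₃=2.381
apply F[12]=+15.000 → step 13: x=0.351, v=2.854, θ₁=-0.233, ω₁=-3.396, θ₂=-0.607, ω₂=-1.734, θ₃=0.541, ω₃=2.220
apply F[13]=+15.000 → step 14: x=0.411, v=3.077, θ₁=-0.305, ω₁=-3.763, θ₂=-0.640, ω₂=-1.641, θ₃=0.583, ω₃=1.951
apply F[14]=+15.000 → step 15: x=0.474, v=3.289, θ₁=-0.383, ω₁=-4.132, θ₂=-0.672, ω₂=-1.523, θ₃=0.618, ω₃=1.561
apply F[15]=+15.000 → step 16: x=0.542, v=3.482, θ₁=-0.470, ω₁=-4.494, θ₂=-0.701, ω₂=-1.394, θ₃=0.645, ω₃=1.036
apply F[16]=+15.000 → step 17: x=0.614, v=3.653, θ₁=-0.563, ω₁=-4.839, θ₂=-0.728, ω₂=-1.269, θ₃=0.659, ω₃=0.367
apply F[17]=+15.000 → step 18: x=0.688, v=3.796, θ₁=-0.663, ω₁=-5.158, θ₂=-0.752, ω₂=-1.164, θ₃=0.658, ω₃=-0.444
apply F[18]=+15.000 → step 19: x=0.765, v=3.908, θ₁=-0.769, ω₁=-5.445, θ₂=-0.775, ω₂=-1.093, θ₃=0.640, ω₃=-1.389
apply F[19]=+15.000 → step 20: x=0.844, v=3.989, θ₁=-0.881, ω₁=-5.695, θ₂=-0.796, ω₂=-1.063, θ₃=0.602, ω₃=-2.447
apply F[20]=+15.000 → step 21: x=0.925, v=4.040, θ₁=-0.997, ω₁=-5.908, θ₂=-0.817, ω₂=-1.072, θ₃=0.542, ω₃=-3.596
apply F[21]=+15.000 → step 22: x=1.006, v=4.062, θ₁=-1.117, ω₁=-6.088, θ₂=-0.839, ω₂=-1.112, θ₃=0.458, ω₃=-4.816
apply F[22]=+15.000 → step 23: x=1.087, v=4.058, θ₁=-1.240, ω₁=-6.235, θ₂=-0.862, ω₂=-1.170, θ₃=0.349, ω₃=-6.093
apply F[23]=+15.000 → step 24: x=1.168, v=4.032, θ₁=-1.366, ω₁=-6.352, θ₂=-0.886, ω₂=-1.232, θ₃=0.214, ω₃=-7.426
apply F[24]=-15.000 → step 25: x=1.245, v=3.667, θ₁=-1.494, ω₁=-6.447, θ₂=-0.909, ω₂=-1.118, θ₃=0.058, ω₃=-8.189
apply F[25]=-15.000 → step 26: x=1.314, v=3.286, θ₁=-1.624, ω₁=-6.569, θ₂=-0.931, ω₂=-1.019, θ₃=-0.114, ω₃=-9.022
apply F[26]=-15.000 → step 27: x=1.376, v=2.886, θ₁=-1.757, ω₁=-6.703, θ₂=-0.951, ω₂=-0.968, θ₃=-0.304, ω₃=-9.910
apply F[27]=-15.000 → step 28: x=1.430, v=2.469, θ₁=-1.892, ω₁=-6.834, θ₂=-0.970, ω₂=-1.023, θ₃=-0.511, ω₃=-10.778
|θ₃| = 0.446 > 0.416 first at step 11.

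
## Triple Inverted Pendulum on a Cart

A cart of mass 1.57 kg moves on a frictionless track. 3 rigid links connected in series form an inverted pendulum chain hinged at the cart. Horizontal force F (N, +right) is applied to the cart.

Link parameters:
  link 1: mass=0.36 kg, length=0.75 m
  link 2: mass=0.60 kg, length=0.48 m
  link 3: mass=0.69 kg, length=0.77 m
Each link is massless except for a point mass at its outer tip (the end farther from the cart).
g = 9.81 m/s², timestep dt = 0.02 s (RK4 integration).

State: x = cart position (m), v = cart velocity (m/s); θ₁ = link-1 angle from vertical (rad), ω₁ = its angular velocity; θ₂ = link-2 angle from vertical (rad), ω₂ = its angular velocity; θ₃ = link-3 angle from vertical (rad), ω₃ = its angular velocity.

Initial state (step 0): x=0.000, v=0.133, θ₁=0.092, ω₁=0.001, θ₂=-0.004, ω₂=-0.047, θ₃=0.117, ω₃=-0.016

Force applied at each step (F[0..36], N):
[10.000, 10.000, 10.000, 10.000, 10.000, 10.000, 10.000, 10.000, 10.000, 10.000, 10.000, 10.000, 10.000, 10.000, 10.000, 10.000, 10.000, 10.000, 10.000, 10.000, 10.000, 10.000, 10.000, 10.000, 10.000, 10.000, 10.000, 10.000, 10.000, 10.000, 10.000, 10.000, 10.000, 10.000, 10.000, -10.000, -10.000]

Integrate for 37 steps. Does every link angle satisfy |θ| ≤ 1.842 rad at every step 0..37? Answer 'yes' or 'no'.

Answer: no

Derivation:
apply F[0]=+10.000 → step 1: x=0.004, v=0.241, θ₁=0.092, ω₁=-0.029, θ₂=-0.007, ω₂=-0.285, θ₃=0.117, ω₃=0.050
apply F[1]=+10.000 → step 2: x=0.010, v=0.350, θ₁=0.091, ω₁=-0.056, θ₂=-0.015, ω₂=-0.532, θ₃=0.119, ω₃=0.119
apply F[2]=+10.000 → step 3: x=0.018, v=0.460, θ₁=0.090, ω₁=-0.078, θ₂=-0.029, ω₂=-0.797, θ₃=0.122, ω₃=0.193
apply F[3]=+10.000 → step 4: x=0.028, v=0.570, θ₁=0.088, ω₁=-0.094, θ₂=-0.048, ω₂=-1.086, θ₃=0.127, ω₃=0.273
apply F[4]=+10.000 → step 5: x=0.041, v=0.682, θ₁=0.086, ω₁=-0.103, θ₂=-0.072, ω₂=-1.402, θ₃=0.133, ω₃=0.361
apply F[5]=+10.000 → step 6: x=0.055, v=0.795, θ₁=0.084, ω₁=-0.107, θ₂=-0.104, ω₂=-1.745, θ₃=0.141, ω₃=0.456
apply F[6]=+10.000 → step 7: x=0.072, v=0.909, θ₁=0.082, ω₁=-0.109, θ₂=-0.142, ω₂=-2.108, θ₃=0.151, ω₃=0.554
apply F[7]=+10.000 → step 8: x=0.092, v=1.026, θ₁=0.079, ω₁=-0.116, θ₂=-0.188, ω₂=-2.480, θ₃=0.163, ω₃=0.650
apply F[8]=+10.000 → step 9: x=0.113, v=1.144, θ₁=0.077, ω₁=-0.137, θ₂=-0.241, ω₂=-2.845, θ₃=0.177, ω₃=0.739
apply F[9]=+10.000 → step 10: x=0.137, v=1.265, θ₁=0.074, ω₁=-0.178, θ₂=-0.302, ω₂=-3.188, θ₃=0.193, ω₃=0.814
apply F[10]=+10.000 → step 11: x=0.164, v=1.386, θ₁=0.070, ω₁=-0.246, θ₂=-0.369, ω₂=-3.500, θ₃=0.210, ω₃=0.871
apply F[11]=+10.000 → step 12: x=0.193, v=1.510, θ₁=0.064, ω₁=-0.343, θ₂=-0.442, ω₂=-3.778, θ₃=0.228, ω₃=0.907
apply F[12]=+10.000 → step 13: x=0.224, v=1.634, θ₁=0.056, ω₁=-0.472, θ₂=-0.520, ω₂=-4.021, θ₃=0.246, ω₃=0.923
apply F[13]=+10.000 → step 14: x=0.258, v=1.759, θ₁=0.045, ω₁=-0.632, θ₂=-0.602, ω₂=-4.236, θ₃=0.264, ω₃=0.918
apply F[14]=+10.000 → step 15: x=0.295, v=1.885, θ₁=0.030, ω₁=-0.824, θ₂=-0.689, ω₂=-4.426, θ₃=0.282, ω₃=0.894
apply F[15]=+10.000 → step 16: x=0.334, v=2.012, θ₁=0.011, ω₁=-1.046, θ₂=-0.779, ω₂=-4.594, θ₃=0.300, ω₃=0.851
apply F[16]=+10.000 → step 17: x=0.375, v=2.139, θ₁=-0.012, ω₁=-1.299, θ₂=-0.873, ω₂=-4.742, θ₃=0.316, ω₃=0.791
apply F[17]=+10.000 → step 18: x=0.419, v=2.267, θ₁=-0.041, ω₁=-1.585, θ₂=-0.969, ω₂=-4.868, θ₃=0.331, ω₃=0.714
apply F[18]=+10.000 → step 19: x=0.466, v=2.395, θ₁=-0.076, ω₁=-1.902, θ₂=-1.067, ω₂=-4.970, θ₃=0.345, ω₃=0.622
apply F[19]=+10.000 → step 20: x=0.515, v=2.524, θ₁=-0.117, ω₁=-2.251, θ₂=-1.167, ω₂=-5.040, θ₃=0.356, ω₃=0.517
apply F[20]=+10.000 → step 21: x=0.567, v=2.652, θ₁=-0.166, ω₁=-2.631, θ₂=-1.268, ω₂=-5.068, θ₃=0.366, ω₃=0.402
apply F[21]=+10.000 → step 22: x=0.621, v=2.778, θ₁=-0.222, ω₁=-3.039, θ₂=-1.370, ω₂=-5.038, θ₃=0.372, ω₃=0.278
apply F[22]=+10.000 → step 23: x=0.678, v=2.902, θ₁=-0.288, ω₁=-3.469, θ₂=-1.469, ω₂=-4.935, θ₃=0.377, ω₃=0.151
apply F[23]=+10.000 → step 24: x=0.737, v=3.020, θ₁=-0.361, ω₁=-3.915, θ₂=-1.566, ω₂=-4.738, θ₃=0.378, ω₃=0.024
apply F[24]=+10.000 → step 25: x=0.799, v=3.131, θ₁=-0.444, ω₁=-4.369, θ₂=-1.658, ω₂=-4.428, θ₃=0.378, ω₃=-0.098
apply F[25]=+10.000 → step 26: x=0.862, v=3.232, θ₁=-0.536, ω₁=-4.822, θ₂=-1.743, ω₂=-3.986, θ₃=0.374, ω₃=-0.214
apply F[26]=+10.000 → step 27: x=0.928, v=3.317, θ₁=-0.637, ω₁=-5.270, θ₂=-1.817, ω₂=-3.402, θ₃=0.369, ω₃=-0.323
apply F[27]=+10.000 → step 28: x=0.995, v=3.384, θ₁=-0.747, ω₁=-5.716, θ₂=-1.878, ω₂=-2.667, θ₃=0.362, ω₃=-0.430
apply F[28]=+10.000 → step 29: x=1.063, v=3.427, θ₁=-0.866, ω₁=-6.171, θ₂=-1.922, ω₂=-1.778, θ₃=0.352, ω₃=-0.546
apply F[29]=+10.000 → step 30: x=1.132, v=3.437, θ₁=-0.994, ω₁=-6.662, θ₂=-1.948, ω₂=-0.732, θ₃=0.340, ω₃=-0.689
apply F[30]=+10.000 → step 31: x=1.200, v=3.400, θ₁=-1.133, ω₁=-7.230, θ₂=-1.951, ω₂=0.478, θ₃=0.324, ω₃=-0.897
apply F[31]=+10.000 → step 32: x=1.267, v=3.290, θ₁=-1.284, ω₁=-7.925, θ₂=-1.928, ω₂=1.844, θ₃=0.303, ω₃=-1.240
apply F[32]=+10.000 → step 33: x=1.331, v=3.057, θ₁=-1.451, ω₁=-8.765, θ₂=-1.876, ω₂=3.262, θ₃=0.273, ω₃=-1.849
apply F[33]=+10.000 → step 34: x=1.388, v=2.651, θ₁=-1.635, ω₁=-9.601, θ₂=-1.800, ω₂=4.295, θ₃=0.226, ω₃=-2.895
apply F[34]=+10.000 → step 35: x=1.436, v=2.117, θ₁=-1.832, ω₁=-10.030, θ₂=-1.712, ω₂=4.183, θ₃=0.154, ω₃=-4.317
apply F[35]=-10.000 → step 36: x=1.472, v=1.456, θ₁=-2.033, ω₁=-10.058, θ₂=-1.639, ω₂=3.063, θ₃=0.055, ω₃=-5.514
apply F[36]=-10.000 → step 37: x=1.495, v=0.906, θ₁=-2.233, ω₁=-9.877, θ₂=-1.593, ω₂=1.406, θ₃=-0.065, ω₃=-6.453
Max |angle| over trajectory = 2.233 rad; bound = 1.842 → exceeded.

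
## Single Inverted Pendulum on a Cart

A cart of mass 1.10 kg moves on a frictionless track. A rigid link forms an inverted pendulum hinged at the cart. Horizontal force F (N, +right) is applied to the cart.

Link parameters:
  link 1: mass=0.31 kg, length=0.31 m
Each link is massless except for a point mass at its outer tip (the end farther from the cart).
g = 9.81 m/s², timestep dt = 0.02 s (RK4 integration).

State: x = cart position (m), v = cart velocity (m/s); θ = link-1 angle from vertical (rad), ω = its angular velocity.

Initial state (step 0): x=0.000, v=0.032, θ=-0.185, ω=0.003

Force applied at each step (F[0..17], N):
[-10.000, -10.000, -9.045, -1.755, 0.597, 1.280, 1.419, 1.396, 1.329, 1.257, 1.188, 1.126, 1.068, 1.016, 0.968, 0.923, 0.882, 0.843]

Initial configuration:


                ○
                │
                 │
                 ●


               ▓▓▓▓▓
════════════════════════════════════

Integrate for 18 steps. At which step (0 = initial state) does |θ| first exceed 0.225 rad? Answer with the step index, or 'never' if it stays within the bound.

Answer: never

Derivation:
apply F[0]=-10.000 → step 1: x=-0.001, v=-0.138, θ=-0.181, ω=0.428
apply F[1]=-10.000 → step 2: x=-0.006, v=-0.309, θ=-0.168, ω=0.861
apply F[2]=-9.045 → step 3: x=-0.013, v=-0.464, θ=-0.147, ω=1.255
apply F[3]=-1.755 → step 4: x=-0.023, v=-0.489, θ=-0.122, ω=1.250
apply F[4]=+0.597 → step 5: x=-0.032, v=-0.473, θ=-0.098, ω=1.128
apply F[5]=+1.280 → step 6: x=-0.042, v=-0.445, θ=-0.077, ω=0.983
apply F[6]=+1.419 → step 7: x=-0.050, v=-0.415, θ=-0.059, ω=0.846
apply F[7]=+1.396 → step 8: x=-0.058, v=-0.387, θ=-0.043, ω=0.723
apply F[8]=+1.329 → step 9: x=-0.066, v=-0.361, θ=-0.030, ω=0.616
apply F[9]=+1.257 → step 10: x=-0.073, v=-0.337, θ=-0.018, ω=0.523
apply F[10]=+1.188 → step 11: x=-0.079, v=-0.315, θ=-0.009, ω=0.443
apply F[11]=+1.126 → step 12: x=-0.085, v=-0.294, θ=-0.000, ω=0.373
apply F[12]=+1.068 → step 13: x=-0.091, v=-0.275, θ=0.006, ω=0.313
apply F[13]=+1.016 → step 14: x=-0.096, v=-0.257, θ=0.012, ω=0.261
apply F[14]=+0.968 → step 15: x=-0.101, v=-0.240, θ=0.017, ω=0.217
apply F[15]=+0.923 → step 16: x=-0.106, v=-0.224, θ=0.021, ω=0.178
apply F[16]=+0.882 → step 17: x=-0.110, v=-0.210, θ=0.024, ω=0.144
apply F[17]=+0.843 → step 18: x=-0.114, v=-0.196, θ=0.027, ω=0.116
max |θ| = 0.185 ≤ 0.225 over all 19 states.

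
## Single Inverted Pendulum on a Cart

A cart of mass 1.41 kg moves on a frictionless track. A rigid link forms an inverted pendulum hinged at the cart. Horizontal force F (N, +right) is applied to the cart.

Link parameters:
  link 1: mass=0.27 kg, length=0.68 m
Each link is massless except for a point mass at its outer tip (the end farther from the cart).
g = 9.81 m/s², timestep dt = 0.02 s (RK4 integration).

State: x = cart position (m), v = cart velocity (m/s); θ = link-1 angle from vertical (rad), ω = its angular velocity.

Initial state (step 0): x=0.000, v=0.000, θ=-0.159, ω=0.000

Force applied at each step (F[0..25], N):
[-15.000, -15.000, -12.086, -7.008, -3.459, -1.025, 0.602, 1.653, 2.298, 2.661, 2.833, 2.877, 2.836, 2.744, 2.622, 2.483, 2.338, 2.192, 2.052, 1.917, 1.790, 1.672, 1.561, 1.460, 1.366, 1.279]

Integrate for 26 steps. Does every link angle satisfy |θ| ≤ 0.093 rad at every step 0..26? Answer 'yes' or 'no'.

Answer: no

Derivation:
apply F[0]=-15.000 → step 1: x=-0.002, v=-0.206, θ=-0.156, ω=0.254
apply F[1]=-15.000 → step 2: x=-0.008, v=-0.412, θ=-0.149, ω=0.509
apply F[2]=-12.086 → step 3: x=-0.018, v=-0.578, θ=-0.137, ω=0.709
apply F[3]=-7.008 → step 4: x=-0.031, v=-0.672, θ=-0.121, ω=0.810
apply F[4]=-3.459 → step 5: x=-0.045, v=-0.717, θ=-0.105, ω=0.843
apply F[5]=-1.025 → step 6: x=-0.059, v=-0.728, θ=-0.088, ω=0.831
apply F[6]=+0.602 → step 7: x=-0.073, v=-0.717, θ=-0.072, ω=0.792
apply F[7]=+1.653 → step 8: x=-0.088, v=-0.691, θ=-0.057, ω=0.735
apply F[8]=+2.298 → step 9: x=-0.101, v=-0.657, θ=-0.043, ω=0.671
apply F[9]=+2.661 → step 10: x=-0.114, v=-0.618, θ=-0.030, ω=0.603
apply F[10]=+2.833 → step 11: x=-0.126, v=-0.577, θ=-0.019, ω=0.535
apply F[11]=+2.877 → step 12: x=-0.137, v=-0.535, θ=-0.009, ω=0.471
apply F[12]=+2.836 → step 13: x=-0.147, v=-0.495, θ=0.000, ω=0.410
apply F[13]=+2.744 → step 14: x=-0.157, v=-0.456, θ=0.008, ω=0.354
apply F[14]=+2.622 → step 15: x=-0.165, v=-0.420, θ=0.014, ω=0.304
apply F[15]=+2.483 → step 16: x=-0.173, v=-0.385, θ=0.020, ω=0.258
apply F[16]=+2.338 → step 17: x=-0.181, v=-0.353, θ=0.025, ω=0.217
apply F[17]=+2.192 → step 18: x=-0.188, v=-0.323, θ=0.029, ω=0.180
apply F[18]=+2.052 → step 19: x=-0.194, v=-0.295, θ=0.032, ω=0.148
apply F[19]=+1.917 → step 20: x=-0.199, v=-0.269, θ=0.035, ω=0.120
apply F[20]=+1.790 → step 21: x=-0.204, v=-0.245, θ=0.037, ω=0.095
apply F[21]=+1.672 → step 22: x=-0.209, v=-0.222, θ=0.039, ω=0.073
apply F[22]=+1.561 → step 23: x=-0.213, v=-0.202, θ=0.040, ω=0.054
apply F[23]=+1.460 → step 24: x=-0.217, v=-0.182, θ=0.041, ω=0.037
apply F[24]=+1.366 → step 25: x=-0.221, v=-0.165, θ=0.041, ω=0.023
apply F[25]=+1.279 → step 26: x=-0.224, v=-0.148, θ=0.042, ω=0.010
Max |angle| over trajectory = 0.159 rad; bound = 0.093 → exceeded.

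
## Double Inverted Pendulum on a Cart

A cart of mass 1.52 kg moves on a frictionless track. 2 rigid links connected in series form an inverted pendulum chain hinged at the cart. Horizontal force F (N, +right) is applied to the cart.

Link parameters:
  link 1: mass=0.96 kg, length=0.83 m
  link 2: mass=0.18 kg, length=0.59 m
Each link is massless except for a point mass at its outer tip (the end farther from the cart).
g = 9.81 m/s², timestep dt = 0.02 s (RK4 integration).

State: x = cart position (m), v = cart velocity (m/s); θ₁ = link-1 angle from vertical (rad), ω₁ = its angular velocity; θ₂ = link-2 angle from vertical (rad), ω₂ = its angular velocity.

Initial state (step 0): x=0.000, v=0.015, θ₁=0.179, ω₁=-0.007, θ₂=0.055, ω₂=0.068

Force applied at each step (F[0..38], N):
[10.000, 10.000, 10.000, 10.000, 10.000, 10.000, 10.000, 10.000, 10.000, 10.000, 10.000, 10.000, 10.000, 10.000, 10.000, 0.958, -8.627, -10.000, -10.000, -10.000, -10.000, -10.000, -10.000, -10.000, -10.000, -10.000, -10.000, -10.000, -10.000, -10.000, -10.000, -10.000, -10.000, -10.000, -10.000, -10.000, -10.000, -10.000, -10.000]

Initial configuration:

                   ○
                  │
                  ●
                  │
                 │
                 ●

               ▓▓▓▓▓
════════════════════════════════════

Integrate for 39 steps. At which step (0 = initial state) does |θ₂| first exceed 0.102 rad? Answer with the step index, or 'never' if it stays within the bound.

apply F[0]=+10.000 → step 1: x=0.001, v=0.118, θ₁=0.178, ω₁=-0.082, θ₂=0.056, ω₂=0.016
apply F[1]=+10.000 → step 2: x=0.005, v=0.222, θ₁=0.176, ω₁=-0.158, θ₂=0.056, ω₂=-0.035
apply F[2]=+10.000 → step 3: x=0.010, v=0.327, θ₁=0.172, ω₁=-0.235, θ₂=0.054, ω₂=-0.085
apply F[3]=+10.000 → step 4: x=0.018, v=0.432, θ₁=0.166, ω₁=-0.315, θ₂=0.052, ω₂=-0.134
apply F[4]=+10.000 → step 5: x=0.028, v=0.538, θ₁=0.159, ω₁=-0.397, θ₂=0.049, ω₂=-0.181
apply F[5]=+10.000 → step 6: x=0.039, v=0.646, θ₁=0.150, ω₁=-0.484, θ₂=0.045, ω₂=-0.226
apply F[6]=+10.000 → step 7: x=0.053, v=0.755, θ₁=0.140, ω₁=-0.575, θ₂=0.040, ω₂=-0.268
apply F[7]=+10.000 → step 8: x=0.070, v=0.866, θ₁=0.127, ω₁=-0.673, θ₂=0.034, ω₂=-0.307
apply F[8]=+10.000 → step 9: x=0.088, v=0.980, θ₁=0.113, ω₁=-0.776, θ₂=0.028, ω₂=-0.343
apply F[9]=+10.000 → step 10: x=0.109, v=1.096, θ₁=0.096, ω₁=-0.887, θ₂=0.021, ω₂=-0.375
apply F[10]=+10.000 → step 11: x=0.132, v=1.215, θ₁=0.077, ω₁=-1.007, θ₂=0.013, ω₂=-0.402
apply F[11]=+10.000 → step 12: x=0.157, v=1.338, θ₁=0.056, ω₁=-1.136, θ₂=0.005, ω₂=-0.423
apply F[12]=+10.000 → step 13: x=0.185, v=1.463, θ₁=0.032, ω₁=-1.275, θ₂=-0.004, ω₂=-0.439
apply F[13]=+10.000 → step 14: x=0.216, v=1.593, θ₁=0.005, ω₁=-1.425, θ₂=-0.013, ω₂=-0.448
apply F[14]=+10.000 → step 15: x=0.249, v=1.725, θ₁=-0.025, ω₁=-1.587, θ₂=-0.022, ω₂=-0.450
apply F[15]=+0.958 → step 16: x=0.284, v=1.743, θ₁=-0.057, ω₁=-1.618, θ₂=-0.031, ω₂=-0.446
apply F[16]=-8.627 → step 17: x=0.318, v=1.638, θ₁=-0.089, ω₁=-1.511, θ₂=-0.040, ω₂=-0.433
apply F[17]=-10.000 → step 18: x=0.349, v=1.520, θ₁=-0.118, ω₁=-1.396, θ₂=-0.048, ω₂=-0.413
apply F[18]=-10.000 → step 19: x=0.378, v=1.406, θ₁=-0.144, ω₁=-1.294, θ₂=-0.056, ω₂=-0.384
apply F[19]=-10.000 → step 20: x=0.405, v=1.296, θ₁=-0.169, ω₁=-1.204, θ₂=-0.063, ω₂=-0.348
apply F[20]=-10.000 → step 21: x=0.430, v=1.190, θ₁=-0.193, ω₁=-1.126, θ₂=-0.070, ω₂=-0.305
apply F[21]=-10.000 → step 22: x=0.453, v=1.087, θ₁=-0.215, ω₁=-1.058, θ₂=-0.076, ω₂=-0.254
apply F[22]=-10.000 → step 23: x=0.474, v=0.988, θ₁=-0.235, ω₁=-1.001, θ₂=-0.080, ω₂=-0.197
apply F[23]=-10.000 → step 24: x=0.493, v=0.893, θ₁=-0.255, ω₁=-0.954, θ₂=-0.083, ω₂=-0.133
apply F[24]=-10.000 → step 25: x=0.510, v=0.800, θ₁=-0.273, ω₁=-0.915, θ₂=-0.085, ω₂=-0.062
apply F[25]=-10.000 → step 26: x=0.525, v=0.710, θ₁=-0.291, ω₁=-0.885, θ₂=-0.086, ω₂=0.016
apply F[26]=-10.000 → step 27: x=0.538, v=0.622, θ₁=-0.309, ω₁=-0.864, θ₂=-0.085, ω₂=0.102
apply F[27]=-10.000 → step 28: x=0.550, v=0.537, θ₁=-0.326, ω₁=-0.850, θ₂=-0.082, ω₂=0.194
apply F[28]=-10.000 → step 29: x=0.559, v=0.454, θ₁=-0.343, ω₁=-0.845, θ₂=-0.077, ω₂=0.295
apply F[29]=-10.000 → step 30: x=0.568, v=0.374, θ₁=-0.360, ω₁=-0.846, θ₂=-0.070, ω₂=0.404
apply F[30]=-10.000 → step 31: x=0.574, v=0.295, θ₁=-0.377, ω₁=-0.855, θ₂=-0.061, ω₂=0.521
apply F[31]=-10.000 → step 32: x=0.580, v=0.218, θ₁=-0.394, ω₁=-0.872, θ₂=-0.049, ω₂=0.648
apply F[32]=-10.000 → step 33: x=0.583, v=0.143, θ₁=-0.412, ω₁=-0.895, θ₂=-0.035, ω₂=0.784
apply F[33]=-10.000 → step 34: x=0.585, v=0.069, θ₁=-0.430, ω₁=-0.925, θ₂=-0.018, ω₂=0.930
apply F[34]=-10.000 → step 35: x=0.586, v=-0.003, θ₁=-0.449, ω₁=-0.961, θ₂=0.003, ω₂=1.086
apply F[35]=-10.000 → step 36: x=0.585, v=-0.074, θ₁=-0.468, ω₁=-1.004, θ₂=0.026, ω₂=1.253
apply F[36]=-10.000 → step 37: x=0.583, v=-0.145, θ₁=-0.489, ω₁=-1.053, θ₂=0.053, ω₂=1.430
apply F[37]=-10.000 → step 38: x=0.579, v=-0.214, θ₁=-0.511, ω₁=-1.108, θ₂=0.083, ω₂=1.617
apply F[38]=-10.000 → step 39: x=0.574, v=-0.283, θ₁=-0.533, ω₁=-1.168, θ₂=0.117, ω₂=1.814
|θ₂| = 0.117 > 0.102 first at step 39.

Answer: 39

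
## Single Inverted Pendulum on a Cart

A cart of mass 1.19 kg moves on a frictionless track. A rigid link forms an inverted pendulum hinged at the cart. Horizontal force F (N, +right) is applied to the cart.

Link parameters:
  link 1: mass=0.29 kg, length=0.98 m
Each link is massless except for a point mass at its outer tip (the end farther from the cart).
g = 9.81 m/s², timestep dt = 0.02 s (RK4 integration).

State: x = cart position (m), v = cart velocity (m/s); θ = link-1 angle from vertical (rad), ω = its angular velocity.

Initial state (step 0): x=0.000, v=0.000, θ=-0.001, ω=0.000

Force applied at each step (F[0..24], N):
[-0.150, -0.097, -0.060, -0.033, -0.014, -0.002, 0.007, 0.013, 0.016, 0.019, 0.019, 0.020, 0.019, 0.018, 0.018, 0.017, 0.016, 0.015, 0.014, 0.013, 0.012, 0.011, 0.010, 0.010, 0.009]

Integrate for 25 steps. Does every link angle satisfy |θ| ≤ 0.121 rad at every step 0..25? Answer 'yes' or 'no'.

apply F[0]=-0.150 → step 1: x=-0.000, v=-0.002, θ=-0.001, ω=0.002
apply F[1]=-0.097 → step 2: x=-0.000, v=-0.004, θ=-0.001, ω=0.004
apply F[2]=-0.060 → step 3: x=-0.000, v=-0.005, θ=-0.001, ω=0.005
apply F[3]=-0.033 → step 4: x=-0.000, v=-0.006, θ=-0.001, ω=0.005
apply F[4]=-0.014 → step 5: x=-0.000, v=-0.006, θ=-0.001, ω=0.005
apply F[5]=-0.002 → step 6: x=-0.001, v=-0.006, θ=-0.001, ω=0.005
apply F[6]=+0.007 → step 7: x=-0.001, v=-0.006, θ=-0.000, ω=0.005
apply F[7]=+0.013 → step 8: x=-0.001, v=-0.005, θ=-0.000, ω=0.004
apply F[8]=+0.016 → step 9: x=-0.001, v=-0.005, θ=-0.000, ω=0.004
apply F[9]=+0.019 → step 10: x=-0.001, v=-0.005, θ=-0.000, ω=0.004
apply F[10]=+0.019 → step 11: x=-0.001, v=-0.004, θ=-0.000, ω=0.003
apply F[11]=+0.020 → step 12: x=-0.001, v=-0.004, θ=-0.000, ω=0.003
apply F[12]=+0.019 → step 13: x=-0.001, v=-0.004, θ=-0.000, ω=0.003
apply F[13]=+0.018 → step 14: x=-0.001, v=-0.003, θ=0.000, ω=0.002
apply F[14]=+0.018 → step 15: x=-0.001, v=-0.003, θ=0.000, ω=0.002
apply F[15]=+0.017 → step 16: x=-0.001, v=-0.003, θ=0.000, ω=0.002
apply F[16]=+0.016 → step 17: x=-0.001, v=-0.003, θ=0.000, ω=0.001
apply F[17]=+0.015 → step 18: x=-0.002, v=-0.002, θ=0.000, ω=0.001
apply F[18]=+0.014 → step 19: x=-0.002, v=-0.002, θ=0.000, ω=0.001
apply F[19]=+0.013 → step 20: x=-0.002, v=-0.002, θ=0.000, ω=0.001
apply F[20]=+0.012 → step 21: x=-0.002, v=-0.002, θ=0.000, ω=0.001
apply F[21]=+0.011 → step 22: x=-0.002, v=-0.002, θ=0.000, ω=0.001
apply F[22]=+0.010 → step 23: x=-0.002, v=-0.001, θ=0.000, ω=0.000
apply F[23]=+0.010 → step 24: x=-0.002, v=-0.001, θ=0.000, ω=0.000
apply F[24]=+0.009 → step 25: x=-0.002, v=-0.001, θ=0.000, ω=0.000
Max |angle| over trajectory = 0.001 rad; bound = 0.121 → within bound.

Answer: yes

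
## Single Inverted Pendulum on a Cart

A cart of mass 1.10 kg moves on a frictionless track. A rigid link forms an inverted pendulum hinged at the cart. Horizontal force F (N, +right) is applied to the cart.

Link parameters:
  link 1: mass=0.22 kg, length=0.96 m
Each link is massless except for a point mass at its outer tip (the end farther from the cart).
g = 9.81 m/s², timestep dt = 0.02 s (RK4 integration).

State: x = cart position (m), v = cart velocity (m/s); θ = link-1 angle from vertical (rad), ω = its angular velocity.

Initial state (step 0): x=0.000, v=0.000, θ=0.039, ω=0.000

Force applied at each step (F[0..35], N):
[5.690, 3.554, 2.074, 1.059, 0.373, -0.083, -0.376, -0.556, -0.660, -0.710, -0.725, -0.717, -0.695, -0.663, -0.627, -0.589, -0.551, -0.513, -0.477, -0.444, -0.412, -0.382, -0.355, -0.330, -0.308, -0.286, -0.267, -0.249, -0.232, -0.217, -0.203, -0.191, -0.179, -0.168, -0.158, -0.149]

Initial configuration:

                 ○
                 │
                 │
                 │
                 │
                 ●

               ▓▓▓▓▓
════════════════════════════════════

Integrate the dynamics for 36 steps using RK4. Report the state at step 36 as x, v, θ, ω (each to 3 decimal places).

apply F[0]=+5.690 → step 1: x=0.001, v=0.102, θ=0.038, ω=-0.098
apply F[1]=+3.554 → step 2: x=0.004, v=0.165, θ=0.035, ω=-0.156
apply F[2]=+2.074 → step 3: x=0.007, v=0.201, θ=0.032, ω=-0.187
apply F[3]=+1.059 → step 4: x=0.012, v=0.220, θ=0.028, ω=-0.200
apply F[4]=+0.373 → step 5: x=0.016, v=0.225, θ=0.024, ω=-0.201
apply F[5]=-0.083 → step 6: x=0.020, v=0.223, θ=0.020, ω=-0.194
apply F[6]=-0.376 → step 7: x=0.025, v=0.215, θ=0.016, ω=-0.182
apply F[7]=-0.556 → step 8: x=0.029, v=0.205, θ=0.013, ω=-0.168
apply F[8]=-0.660 → step 9: x=0.033, v=0.192, θ=0.010, ω=-0.153
apply F[9]=-0.710 → step 10: x=0.037, v=0.179, θ=0.007, ω=-0.137
apply F[10]=-0.725 → step 11: x=0.040, v=0.166, θ=0.004, ω=-0.122
apply F[11]=-0.717 → step 12: x=0.043, v=0.152, θ=0.002, ω=-0.108
apply F[12]=-0.695 → step 13: x=0.046, v=0.140, θ=-0.000, ω=-0.094
apply F[13]=-0.663 → step 14: x=0.049, v=0.128, θ=-0.002, ω=-0.082
apply F[14]=-0.627 → step 15: x=0.051, v=0.116, θ=-0.003, ω=-0.071
apply F[15]=-0.589 → step 16: x=0.054, v=0.106, θ=-0.005, ω=-0.061
apply F[16]=-0.551 → step 17: x=0.056, v=0.096, θ=-0.006, ω=-0.051
apply F[17]=-0.513 → step 18: x=0.057, v=0.087, θ=-0.007, ω=-0.043
apply F[18]=-0.477 → step 19: x=0.059, v=0.079, θ=-0.008, ω=-0.036
apply F[19]=-0.444 → step 20: x=0.061, v=0.071, θ=-0.008, ω=-0.030
apply F[20]=-0.412 → step 21: x=0.062, v=0.064, θ=-0.009, ω=-0.024
apply F[21]=-0.382 → step 22: x=0.063, v=0.057, θ=-0.009, ω=-0.019
apply F[22]=-0.355 → step 23: x=0.064, v=0.051, θ=-0.009, ω=-0.014
apply F[23]=-0.330 → step 24: x=0.065, v=0.045, θ=-0.010, ω=-0.010
apply F[24]=-0.308 → step 25: x=0.066, v=0.040, θ=-0.010, ω=-0.007
apply F[25]=-0.286 → step 26: x=0.067, v=0.035, θ=-0.010, ω=-0.004
apply F[26]=-0.267 → step 27: x=0.068, v=0.031, θ=-0.010, ω=-0.001
apply F[27]=-0.249 → step 28: x=0.068, v=0.027, θ=-0.010, ω=0.001
apply F[28]=-0.232 → step 29: x=0.069, v=0.023, θ=-0.010, ω=0.003
apply F[29]=-0.217 → step 30: x=0.069, v=0.019, θ=-0.010, ω=0.004
apply F[30]=-0.203 → step 31: x=0.069, v=0.016, θ=-0.010, ω=0.006
apply F[31]=-0.191 → step 32: x=0.070, v=0.013, θ=-0.010, ω=0.007
apply F[32]=-0.179 → step 33: x=0.070, v=0.010, θ=-0.010, ω=0.008
apply F[33]=-0.168 → step 34: x=0.070, v=0.007, θ=-0.009, ω=0.009
apply F[34]=-0.158 → step 35: x=0.070, v=0.005, θ=-0.009, ω=0.010
apply F[35]=-0.149 → step 36: x=0.070, v=0.003, θ=-0.009, ω=0.010

Answer: x=0.070, v=0.003, θ=-0.009, ω=0.010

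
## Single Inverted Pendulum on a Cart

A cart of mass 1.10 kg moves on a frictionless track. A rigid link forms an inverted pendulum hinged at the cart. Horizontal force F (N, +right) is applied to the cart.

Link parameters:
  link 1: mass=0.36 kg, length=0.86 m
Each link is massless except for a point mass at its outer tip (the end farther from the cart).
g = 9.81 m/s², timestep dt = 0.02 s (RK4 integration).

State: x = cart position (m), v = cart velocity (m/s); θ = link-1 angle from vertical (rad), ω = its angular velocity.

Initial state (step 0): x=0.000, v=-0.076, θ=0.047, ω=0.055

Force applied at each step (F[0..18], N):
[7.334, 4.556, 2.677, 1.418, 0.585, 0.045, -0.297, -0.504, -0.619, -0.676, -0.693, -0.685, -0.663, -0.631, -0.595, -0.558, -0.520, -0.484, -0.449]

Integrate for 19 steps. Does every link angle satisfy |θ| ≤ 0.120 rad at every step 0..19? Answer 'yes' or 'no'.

Answer: yes

Derivation:
apply F[0]=+7.334 → step 1: x=-0.000, v=0.054, θ=0.047, ω=-0.086
apply F[1]=+4.556 → step 2: x=0.002, v=0.134, θ=0.044, ω=-0.168
apply F[2]=+2.677 → step 3: x=0.005, v=0.180, θ=0.040, ω=-0.212
apply F[3]=+1.418 → step 4: x=0.009, v=0.203, θ=0.036, ω=-0.230
apply F[4]=+0.585 → step 5: x=0.013, v=0.212, θ=0.031, ω=-0.232
apply F[5]=+0.045 → step 6: x=0.017, v=0.211, θ=0.027, ω=-0.224
apply F[6]=-0.297 → step 7: x=0.021, v=0.204, θ=0.022, ω=-0.211
apply F[7]=-0.504 → step 8: x=0.025, v=0.193, θ=0.018, ω=-0.194
apply F[8]=-0.619 → step 9: x=0.029, v=0.181, θ=0.015, ω=-0.176
apply F[9]=-0.676 → step 10: x=0.032, v=0.168, θ=0.011, ω=-0.158
apply F[10]=-0.693 → step 11: x=0.036, v=0.155, θ=0.008, ω=-0.140
apply F[11]=-0.685 → step 12: x=0.039, v=0.142, θ=0.006, ω=-0.123
apply F[12]=-0.663 → step 13: x=0.041, v=0.129, θ=0.003, ω=-0.108
apply F[13]=-0.631 → step 14: x=0.044, v=0.118, θ=0.001, ω=-0.094
apply F[14]=-0.595 → step 15: x=0.046, v=0.107, θ=-0.000, ω=-0.081
apply F[15]=-0.558 → step 16: x=0.048, v=0.097, θ=-0.002, ω=-0.070
apply F[16]=-0.520 → step 17: x=0.050, v=0.088, θ=-0.003, ω=-0.059
apply F[17]=-0.484 → step 18: x=0.052, v=0.079, θ=-0.004, ω=-0.050
apply F[18]=-0.449 → step 19: x=0.053, v=0.071, θ=-0.005, ω=-0.042
Max |angle| over trajectory = 0.047 rad; bound = 0.120 → within bound.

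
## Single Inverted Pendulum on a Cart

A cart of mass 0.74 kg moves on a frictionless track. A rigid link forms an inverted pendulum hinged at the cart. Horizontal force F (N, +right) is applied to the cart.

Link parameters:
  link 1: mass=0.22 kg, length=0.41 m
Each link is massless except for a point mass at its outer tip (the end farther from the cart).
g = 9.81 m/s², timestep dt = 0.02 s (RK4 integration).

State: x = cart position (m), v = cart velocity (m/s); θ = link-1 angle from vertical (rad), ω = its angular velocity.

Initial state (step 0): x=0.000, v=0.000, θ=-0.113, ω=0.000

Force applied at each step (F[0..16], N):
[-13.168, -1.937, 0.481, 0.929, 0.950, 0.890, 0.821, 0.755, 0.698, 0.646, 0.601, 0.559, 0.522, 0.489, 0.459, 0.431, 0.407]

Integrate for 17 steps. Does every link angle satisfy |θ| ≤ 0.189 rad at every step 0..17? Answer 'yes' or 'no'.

Answer: yes

Derivation:
apply F[0]=-13.168 → step 1: x=-0.003, v=-0.348, θ=-0.105, ω=0.792
apply F[1]=-1.937 → step 2: x=-0.011, v=-0.395, θ=-0.089, ω=0.859
apply F[2]=+0.481 → step 3: x=-0.019, v=-0.378, θ=-0.072, ω=0.778
apply F[3]=+0.929 → step 4: x=-0.026, v=-0.349, θ=-0.058, ω=0.677
apply F[4]=+0.950 → step 5: x=-0.033, v=-0.320, θ=-0.045, ω=0.583
apply F[5]=+0.890 → step 6: x=-0.039, v=-0.294, θ=-0.034, ω=0.500
apply F[6]=+0.821 → step 7: x=-0.044, v=-0.270, θ=-0.025, ω=0.427
apply F[7]=+0.755 → step 8: x=-0.050, v=-0.248, θ=-0.017, ω=0.364
apply F[8]=+0.698 → step 9: x=-0.054, v=-0.229, θ=-0.010, ω=0.310
apply F[9]=+0.646 → step 10: x=-0.059, v=-0.211, θ=-0.005, ω=0.263
apply F[10]=+0.601 → step 11: x=-0.063, v=-0.194, θ=0.000, ω=0.222
apply F[11]=+0.559 → step 12: x=-0.067, v=-0.179, θ=0.004, ω=0.186
apply F[12]=+0.522 → step 13: x=-0.070, v=-0.166, θ=0.008, ω=0.156
apply F[13]=+0.489 → step 14: x=-0.073, v=-0.153, θ=0.010, ω=0.129
apply F[14]=+0.459 → step 15: x=-0.076, v=-0.141, θ=0.013, ω=0.106
apply F[15]=+0.431 → step 16: x=-0.079, v=-0.130, θ=0.015, ω=0.086
apply F[16]=+0.407 → step 17: x=-0.081, v=-0.120, θ=0.016, ω=0.069
Max |angle| over trajectory = 0.113 rad; bound = 0.189 → within bound.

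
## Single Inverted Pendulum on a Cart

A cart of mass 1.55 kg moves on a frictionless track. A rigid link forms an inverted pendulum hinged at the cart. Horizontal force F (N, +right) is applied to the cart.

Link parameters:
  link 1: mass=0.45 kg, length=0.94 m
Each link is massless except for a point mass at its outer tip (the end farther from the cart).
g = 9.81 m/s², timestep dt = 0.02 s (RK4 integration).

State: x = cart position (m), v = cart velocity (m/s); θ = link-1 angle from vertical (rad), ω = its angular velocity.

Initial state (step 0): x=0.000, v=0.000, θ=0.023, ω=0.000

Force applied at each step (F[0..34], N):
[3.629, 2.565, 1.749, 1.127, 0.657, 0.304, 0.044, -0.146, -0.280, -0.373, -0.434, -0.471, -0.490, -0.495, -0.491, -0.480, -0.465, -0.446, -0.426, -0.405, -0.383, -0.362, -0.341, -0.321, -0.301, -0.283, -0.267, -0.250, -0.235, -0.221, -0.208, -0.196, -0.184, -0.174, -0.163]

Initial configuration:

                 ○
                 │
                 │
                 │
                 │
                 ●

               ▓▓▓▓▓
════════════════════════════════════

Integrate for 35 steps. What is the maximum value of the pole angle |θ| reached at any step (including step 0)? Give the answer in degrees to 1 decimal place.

Answer: 1.3°

Derivation:
apply F[0]=+3.629 → step 1: x=0.000, v=0.046, θ=0.023, ω=-0.044
apply F[1]=+2.565 → step 2: x=0.002, v=0.077, θ=0.021, ω=-0.073
apply F[2]=+1.749 → step 3: x=0.003, v=0.099, θ=0.020, ω=-0.091
apply F[3]=+1.127 → step 4: x=0.006, v=0.112, θ=0.018, ω=-0.102
apply F[4]=+0.657 → step 5: x=0.008, v=0.120, θ=0.016, ω=-0.106
apply F[5]=+0.304 → step 6: x=0.010, v=0.123, θ=0.014, ω=-0.106
apply F[6]=+0.044 → step 7: x=0.013, v=0.123, θ=0.012, ω=-0.104
apply F[7]=-0.146 → step 8: x=0.015, v=0.120, θ=0.009, ω=-0.099
apply F[8]=-0.280 → step 9: x=0.018, v=0.116, θ=0.008, ω=-0.093
apply F[9]=-0.373 → step 10: x=0.020, v=0.111, θ=0.006, ω=-0.086
apply F[10]=-0.434 → step 11: x=0.022, v=0.105, θ=0.004, ω=-0.079
apply F[11]=-0.471 → step 12: x=0.024, v=0.099, θ=0.003, ω=-0.071
apply F[12]=-0.490 → step 13: x=0.026, v=0.092, θ=0.001, ω=-0.064
apply F[13]=-0.495 → step 14: x=0.028, v=0.086, θ=0.000, ω=-0.057
apply F[14]=-0.491 → step 15: x=0.029, v=0.080, θ=-0.001, ω=-0.050
apply F[15]=-0.480 → step 16: x=0.031, v=0.073, θ=-0.002, ω=-0.044
apply F[16]=-0.465 → step 17: x=0.032, v=0.068, θ=-0.003, ω=-0.038
apply F[17]=-0.446 → step 18: x=0.034, v=0.062, θ=-0.003, ω=-0.033
apply F[18]=-0.426 → step 19: x=0.035, v=0.057, θ=-0.004, ω=-0.028
apply F[19]=-0.405 → step 20: x=0.036, v=0.052, θ=-0.005, ω=-0.024
apply F[20]=-0.383 → step 21: x=0.037, v=0.047, θ=-0.005, ω=-0.020
apply F[21]=-0.362 → step 22: x=0.038, v=0.043, θ=-0.005, ω=-0.016
apply F[22]=-0.341 → step 23: x=0.039, v=0.039, θ=-0.006, ω=-0.013
apply F[23]=-0.321 → step 24: x=0.039, v=0.035, θ=-0.006, ω=-0.010
apply F[24]=-0.301 → step 25: x=0.040, v=0.031, θ=-0.006, ω=-0.008
apply F[25]=-0.283 → step 26: x=0.041, v=0.028, θ=-0.006, ω=-0.005
apply F[26]=-0.267 → step 27: x=0.041, v=0.025, θ=-0.006, ω=-0.004
apply F[27]=-0.250 → step 28: x=0.042, v=0.022, θ=-0.006, ω=-0.002
apply F[28]=-0.235 → step 29: x=0.042, v=0.019, θ=-0.006, ω=-0.000
apply F[29]=-0.221 → step 30: x=0.042, v=0.017, θ=-0.006, ω=0.001
apply F[30]=-0.208 → step 31: x=0.043, v=0.015, θ=-0.006, ω=0.002
apply F[31]=-0.196 → step 32: x=0.043, v=0.012, θ=-0.006, ω=0.003
apply F[32]=-0.184 → step 33: x=0.043, v=0.010, θ=-0.006, ω=0.004
apply F[33]=-0.174 → step 34: x=0.043, v=0.008, θ=-0.006, ω=0.005
apply F[34]=-0.163 → step 35: x=0.043, v=0.007, θ=-0.006, ω=0.005
Max |angle| over trajectory = 0.023 rad = 1.3°.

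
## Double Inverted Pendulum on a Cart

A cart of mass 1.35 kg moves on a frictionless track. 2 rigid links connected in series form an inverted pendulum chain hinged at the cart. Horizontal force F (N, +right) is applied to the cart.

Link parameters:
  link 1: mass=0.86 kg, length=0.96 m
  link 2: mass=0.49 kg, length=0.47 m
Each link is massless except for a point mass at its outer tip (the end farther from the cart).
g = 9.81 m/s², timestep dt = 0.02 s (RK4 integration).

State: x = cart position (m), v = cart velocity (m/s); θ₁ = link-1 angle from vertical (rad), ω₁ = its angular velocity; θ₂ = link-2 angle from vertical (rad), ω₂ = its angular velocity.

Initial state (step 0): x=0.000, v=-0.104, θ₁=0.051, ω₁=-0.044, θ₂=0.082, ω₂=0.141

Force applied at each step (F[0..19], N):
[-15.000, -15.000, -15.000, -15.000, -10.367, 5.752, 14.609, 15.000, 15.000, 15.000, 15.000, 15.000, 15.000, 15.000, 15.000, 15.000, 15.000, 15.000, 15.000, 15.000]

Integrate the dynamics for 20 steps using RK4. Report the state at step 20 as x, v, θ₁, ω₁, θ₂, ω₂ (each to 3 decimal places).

apply F[0]=-15.000 → step 1: x=-0.004, v=-0.336, θ₁=0.053, ω₁=0.204, θ₂=0.085, ω₂=0.161
apply F[1]=-15.000 → step 2: x=-0.013, v=-0.568, θ₁=0.059, ω₁=0.454, θ₂=0.088, ω₂=0.180
apply F[2]=-15.000 → step 3: x=-0.027, v=-0.801, θ₁=0.071, ω₁=0.707, θ₂=0.092, ω₂=0.194
apply F[3]=-15.000 → step 4: x=-0.045, v=-1.036, θ₁=0.087, ω₁=0.965, θ₂=0.096, ω₂=0.203
apply F[4]=-10.367 → step 5: x=-0.068, v=-1.205, θ₁=0.109, ω₁=1.160, θ₂=0.100, ω₂=0.203
apply F[5]=+5.752 → step 6: x=-0.091, v=-1.141, θ₁=0.132, ω₁=1.121, θ₂=0.104, ω₂=0.193
apply F[6]=+14.609 → step 7: x=-0.112, v=-0.953, θ₁=0.152, ω₁=0.960, θ₂=0.108, ω₂=0.168
apply F[7]=+15.000 → step 8: x=-0.129, v=-0.765, θ₁=0.170, ω₁=0.805, θ₂=0.111, ω₂=0.132
apply F[8]=+15.000 → step 9: x=-0.143, v=-0.580, θ₁=0.185, ω₁=0.661, θ₂=0.113, ω₂=0.085
apply F[9]=+15.000 → step 10: x=-0.153, v=-0.400, θ₁=0.196, ω₁=0.525, θ₂=0.114, ω₂=0.029
apply F[10]=+15.000 → step 11: x=-0.159, v=-0.222, θ₁=0.206, ω₁=0.395, θ₂=0.114, ω₂=-0.036
apply F[11]=+15.000 → step 12: x=-0.162, v=-0.046, θ₁=0.212, ω₁=0.272, θ₂=0.113, ω₂=-0.107
apply F[12]=+15.000 → step 13: x=-0.161, v=0.128, θ₁=0.216, ω₁=0.152, θ₂=0.110, ω₂=-0.185
apply F[13]=+15.000 → step 14: x=-0.156, v=0.301, θ₁=0.218, ω₁=0.034, θ₂=0.105, ω₂=-0.268
apply F[14]=+15.000 → step 15: x=-0.149, v=0.474, θ₁=0.218, ω₁=-0.082, θ₂=0.099, ω₂=-0.356
apply F[15]=+15.000 → step 16: x=-0.138, v=0.648, θ₁=0.215, ω₁=-0.198, θ₂=0.091, ω₂=-0.447
apply F[16]=+15.000 → step 17: x=-0.123, v=0.822, θ₁=0.210, ω₁=-0.317, θ₂=0.081, ω₂=-0.542
apply F[17]=+15.000 → step 18: x=-0.105, v=0.999, θ₁=0.202, ω₁=-0.438, θ₂=0.069, ω₂=-0.639
apply F[18]=+15.000 → step 19: x=-0.083, v=1.178, θ₁=0.192, ω₁=-0.564, θ₂=0.056, ω₂=-0.737
apply F[19]=+15.000 → step 20: x=-0.057, v=1.361, θ₁=0.180, ω₁=-0.696, θ₂=0.040, ω₂=-0.836

Answer: x=-0.057, v=1.361, θ₁=0.180, ω₁=-0.696, θ₂=0.040, ω₂=-0.836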